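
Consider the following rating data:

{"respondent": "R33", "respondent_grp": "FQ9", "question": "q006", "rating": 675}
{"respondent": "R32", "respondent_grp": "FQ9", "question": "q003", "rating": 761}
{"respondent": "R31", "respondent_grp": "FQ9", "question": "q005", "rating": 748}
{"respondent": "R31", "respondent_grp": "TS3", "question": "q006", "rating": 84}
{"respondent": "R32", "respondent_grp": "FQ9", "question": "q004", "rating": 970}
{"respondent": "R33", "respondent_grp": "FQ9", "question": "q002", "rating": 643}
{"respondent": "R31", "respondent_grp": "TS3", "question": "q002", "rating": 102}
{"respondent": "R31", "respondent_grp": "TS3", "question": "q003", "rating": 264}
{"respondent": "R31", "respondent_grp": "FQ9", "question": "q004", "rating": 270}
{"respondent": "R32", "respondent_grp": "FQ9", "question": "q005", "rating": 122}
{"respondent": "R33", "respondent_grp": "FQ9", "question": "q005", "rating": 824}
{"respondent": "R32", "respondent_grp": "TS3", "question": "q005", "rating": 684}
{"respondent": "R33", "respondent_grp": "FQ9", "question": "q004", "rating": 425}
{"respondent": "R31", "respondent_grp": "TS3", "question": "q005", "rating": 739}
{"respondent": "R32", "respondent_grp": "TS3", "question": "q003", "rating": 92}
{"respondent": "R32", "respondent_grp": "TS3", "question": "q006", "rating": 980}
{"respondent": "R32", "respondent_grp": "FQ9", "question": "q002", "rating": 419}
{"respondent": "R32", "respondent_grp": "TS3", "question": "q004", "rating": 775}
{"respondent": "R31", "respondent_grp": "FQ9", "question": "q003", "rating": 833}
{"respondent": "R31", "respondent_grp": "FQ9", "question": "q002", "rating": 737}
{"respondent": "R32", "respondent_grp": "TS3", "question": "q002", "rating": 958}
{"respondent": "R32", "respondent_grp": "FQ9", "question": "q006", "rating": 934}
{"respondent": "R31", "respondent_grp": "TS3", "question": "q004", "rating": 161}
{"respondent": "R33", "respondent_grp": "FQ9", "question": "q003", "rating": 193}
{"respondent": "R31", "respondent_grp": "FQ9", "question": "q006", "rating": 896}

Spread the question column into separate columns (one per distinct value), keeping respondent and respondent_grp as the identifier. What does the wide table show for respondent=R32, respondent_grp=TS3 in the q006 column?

Wide layout: rows indexed by respondent and respondent_grp, columns are the 5 distinct question values (q006, q003, q005, q004, q002).
Cell (respondent=R32, respondent_grp=TS3, question=q006) draws from the long row where respondent=R32, respondent_grp=TS3 and question=q006, which has rating=980.

980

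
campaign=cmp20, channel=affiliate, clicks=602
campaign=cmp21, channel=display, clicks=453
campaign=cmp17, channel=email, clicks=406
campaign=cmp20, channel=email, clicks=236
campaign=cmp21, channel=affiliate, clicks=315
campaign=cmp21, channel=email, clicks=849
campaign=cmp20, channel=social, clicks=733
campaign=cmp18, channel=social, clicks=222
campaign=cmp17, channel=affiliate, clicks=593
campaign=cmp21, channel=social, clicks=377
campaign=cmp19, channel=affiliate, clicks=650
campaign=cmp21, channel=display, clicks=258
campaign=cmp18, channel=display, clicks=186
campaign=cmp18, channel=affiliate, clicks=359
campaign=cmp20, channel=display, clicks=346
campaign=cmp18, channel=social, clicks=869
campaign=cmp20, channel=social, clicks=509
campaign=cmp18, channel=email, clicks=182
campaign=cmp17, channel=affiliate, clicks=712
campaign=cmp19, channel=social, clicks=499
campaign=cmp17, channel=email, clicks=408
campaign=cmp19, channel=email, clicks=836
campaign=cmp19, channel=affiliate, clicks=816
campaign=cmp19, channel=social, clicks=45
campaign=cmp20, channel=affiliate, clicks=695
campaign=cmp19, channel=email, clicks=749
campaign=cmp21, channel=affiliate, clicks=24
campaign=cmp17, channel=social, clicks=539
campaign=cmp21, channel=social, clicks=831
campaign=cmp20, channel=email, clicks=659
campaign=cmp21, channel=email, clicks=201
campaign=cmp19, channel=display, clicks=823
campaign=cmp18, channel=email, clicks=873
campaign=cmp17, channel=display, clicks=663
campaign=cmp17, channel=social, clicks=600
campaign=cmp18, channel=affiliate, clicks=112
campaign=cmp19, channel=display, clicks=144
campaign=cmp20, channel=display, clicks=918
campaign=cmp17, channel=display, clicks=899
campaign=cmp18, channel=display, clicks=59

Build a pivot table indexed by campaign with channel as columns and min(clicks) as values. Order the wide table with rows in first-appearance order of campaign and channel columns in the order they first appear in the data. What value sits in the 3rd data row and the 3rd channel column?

With rows in first-appearance order of campaign, row 3 is campaign=cmp17. channel columns in first-appearance order: affiliate, display, email, social; column 3 is email.
Long rows with campaign=cmp17, channel=email: min(406, 408) = 406.

406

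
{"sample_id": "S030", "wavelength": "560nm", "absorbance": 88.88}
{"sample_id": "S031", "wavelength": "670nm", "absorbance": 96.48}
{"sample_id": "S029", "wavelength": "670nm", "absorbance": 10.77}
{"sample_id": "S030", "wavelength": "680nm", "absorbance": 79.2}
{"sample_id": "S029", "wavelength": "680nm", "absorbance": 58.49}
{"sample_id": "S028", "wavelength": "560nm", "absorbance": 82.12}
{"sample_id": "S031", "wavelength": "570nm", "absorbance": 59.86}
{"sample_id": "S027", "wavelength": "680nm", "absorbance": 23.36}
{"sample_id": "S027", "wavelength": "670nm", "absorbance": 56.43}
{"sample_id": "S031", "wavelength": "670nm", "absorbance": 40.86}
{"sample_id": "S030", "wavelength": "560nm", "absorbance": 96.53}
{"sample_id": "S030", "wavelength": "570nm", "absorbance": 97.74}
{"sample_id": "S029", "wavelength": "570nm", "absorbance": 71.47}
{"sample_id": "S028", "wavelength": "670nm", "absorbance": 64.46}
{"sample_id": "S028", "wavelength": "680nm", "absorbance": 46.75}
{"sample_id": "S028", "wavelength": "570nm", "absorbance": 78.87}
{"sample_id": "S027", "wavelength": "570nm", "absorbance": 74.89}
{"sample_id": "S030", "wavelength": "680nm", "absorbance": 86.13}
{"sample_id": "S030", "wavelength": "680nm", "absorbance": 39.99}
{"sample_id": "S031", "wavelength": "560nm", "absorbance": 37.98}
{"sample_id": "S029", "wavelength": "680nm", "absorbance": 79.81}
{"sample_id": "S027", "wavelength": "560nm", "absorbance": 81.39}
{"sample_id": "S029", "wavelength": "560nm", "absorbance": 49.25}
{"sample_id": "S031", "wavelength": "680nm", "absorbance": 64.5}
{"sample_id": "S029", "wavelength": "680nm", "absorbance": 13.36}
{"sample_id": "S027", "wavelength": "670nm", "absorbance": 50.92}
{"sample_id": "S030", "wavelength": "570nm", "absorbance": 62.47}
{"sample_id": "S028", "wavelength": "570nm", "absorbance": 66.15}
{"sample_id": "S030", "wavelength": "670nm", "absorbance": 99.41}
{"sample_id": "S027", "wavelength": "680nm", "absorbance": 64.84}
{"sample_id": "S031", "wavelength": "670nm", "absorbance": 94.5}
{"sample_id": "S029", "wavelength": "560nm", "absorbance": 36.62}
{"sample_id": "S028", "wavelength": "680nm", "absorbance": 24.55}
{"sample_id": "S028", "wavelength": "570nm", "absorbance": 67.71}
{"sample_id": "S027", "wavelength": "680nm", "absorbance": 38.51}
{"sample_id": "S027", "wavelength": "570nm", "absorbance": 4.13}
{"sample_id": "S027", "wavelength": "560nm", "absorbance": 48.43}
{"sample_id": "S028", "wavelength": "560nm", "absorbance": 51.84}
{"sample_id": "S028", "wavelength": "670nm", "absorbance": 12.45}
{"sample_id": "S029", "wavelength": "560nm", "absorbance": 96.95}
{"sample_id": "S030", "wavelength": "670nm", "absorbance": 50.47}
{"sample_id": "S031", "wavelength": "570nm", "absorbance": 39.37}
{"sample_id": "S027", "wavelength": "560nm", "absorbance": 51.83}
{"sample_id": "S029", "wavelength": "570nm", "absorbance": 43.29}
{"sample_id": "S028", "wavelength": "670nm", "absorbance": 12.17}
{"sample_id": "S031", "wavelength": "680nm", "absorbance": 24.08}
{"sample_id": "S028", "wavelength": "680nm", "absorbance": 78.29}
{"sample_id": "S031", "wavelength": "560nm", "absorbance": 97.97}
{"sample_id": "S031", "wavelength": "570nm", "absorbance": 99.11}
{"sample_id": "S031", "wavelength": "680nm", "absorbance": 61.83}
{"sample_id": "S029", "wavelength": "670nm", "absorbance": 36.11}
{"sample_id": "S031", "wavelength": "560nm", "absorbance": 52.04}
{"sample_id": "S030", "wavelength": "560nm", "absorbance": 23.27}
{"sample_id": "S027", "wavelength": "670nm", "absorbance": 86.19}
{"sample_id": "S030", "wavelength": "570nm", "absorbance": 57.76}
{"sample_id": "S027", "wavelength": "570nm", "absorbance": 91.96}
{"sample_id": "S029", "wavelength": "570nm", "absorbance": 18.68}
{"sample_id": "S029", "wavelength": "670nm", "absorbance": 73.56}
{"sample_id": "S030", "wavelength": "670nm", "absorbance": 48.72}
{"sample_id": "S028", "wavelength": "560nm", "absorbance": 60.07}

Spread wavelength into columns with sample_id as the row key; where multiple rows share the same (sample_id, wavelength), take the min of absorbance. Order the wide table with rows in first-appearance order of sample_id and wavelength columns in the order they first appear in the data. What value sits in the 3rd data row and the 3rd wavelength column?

13.36

With rows in first-appearance order of sample_id, row 3 is sample_id=S029. wavelength columns in first-appearance order: 560nm, 670nm, 680nm, 570nm; column 3 is 680nm.
Long rows with sample_id=S029, wavelength=680nm: min(58.49, 79.81, 13.36) = 13.36.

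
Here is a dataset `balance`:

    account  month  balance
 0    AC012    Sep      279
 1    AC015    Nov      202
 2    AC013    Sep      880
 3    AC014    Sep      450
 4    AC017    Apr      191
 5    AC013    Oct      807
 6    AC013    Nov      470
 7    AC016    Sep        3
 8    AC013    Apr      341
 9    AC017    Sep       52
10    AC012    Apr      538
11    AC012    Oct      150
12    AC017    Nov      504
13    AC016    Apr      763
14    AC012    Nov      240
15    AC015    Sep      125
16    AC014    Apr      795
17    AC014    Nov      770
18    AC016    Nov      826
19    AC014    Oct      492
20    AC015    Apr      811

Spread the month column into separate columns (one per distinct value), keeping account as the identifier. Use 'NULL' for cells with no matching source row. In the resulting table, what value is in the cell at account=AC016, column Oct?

NULL

No long-format row has account=AC016 and month=Oct, so the cell is NULL.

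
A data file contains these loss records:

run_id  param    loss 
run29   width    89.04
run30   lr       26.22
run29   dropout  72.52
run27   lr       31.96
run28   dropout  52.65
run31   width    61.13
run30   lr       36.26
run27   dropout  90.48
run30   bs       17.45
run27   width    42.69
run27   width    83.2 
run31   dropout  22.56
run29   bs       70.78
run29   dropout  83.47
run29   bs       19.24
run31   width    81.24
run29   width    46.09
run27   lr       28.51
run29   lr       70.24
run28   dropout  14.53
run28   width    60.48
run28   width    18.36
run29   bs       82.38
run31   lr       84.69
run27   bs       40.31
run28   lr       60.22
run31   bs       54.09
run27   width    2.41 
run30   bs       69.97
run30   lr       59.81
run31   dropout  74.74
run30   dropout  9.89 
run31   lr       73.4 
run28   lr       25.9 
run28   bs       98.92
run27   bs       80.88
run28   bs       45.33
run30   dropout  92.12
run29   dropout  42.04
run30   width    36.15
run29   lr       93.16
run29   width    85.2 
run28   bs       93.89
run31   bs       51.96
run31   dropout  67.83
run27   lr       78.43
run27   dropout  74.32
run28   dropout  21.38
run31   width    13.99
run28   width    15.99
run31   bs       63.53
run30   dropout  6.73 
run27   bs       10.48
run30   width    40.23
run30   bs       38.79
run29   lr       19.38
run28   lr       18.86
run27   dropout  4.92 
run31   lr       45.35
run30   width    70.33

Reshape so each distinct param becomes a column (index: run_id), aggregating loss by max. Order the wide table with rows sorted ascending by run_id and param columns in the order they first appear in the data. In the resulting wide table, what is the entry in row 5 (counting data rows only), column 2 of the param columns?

84.69

With rows sorted ascending by run_id, row 5 is run_id=run31. param columns in first-appearance order: width, lr, dropout, bs; column 2 is lr.
Long rows with run_id=run31, param=lr: max(84.69, 73.4, 45.35) = 84.69.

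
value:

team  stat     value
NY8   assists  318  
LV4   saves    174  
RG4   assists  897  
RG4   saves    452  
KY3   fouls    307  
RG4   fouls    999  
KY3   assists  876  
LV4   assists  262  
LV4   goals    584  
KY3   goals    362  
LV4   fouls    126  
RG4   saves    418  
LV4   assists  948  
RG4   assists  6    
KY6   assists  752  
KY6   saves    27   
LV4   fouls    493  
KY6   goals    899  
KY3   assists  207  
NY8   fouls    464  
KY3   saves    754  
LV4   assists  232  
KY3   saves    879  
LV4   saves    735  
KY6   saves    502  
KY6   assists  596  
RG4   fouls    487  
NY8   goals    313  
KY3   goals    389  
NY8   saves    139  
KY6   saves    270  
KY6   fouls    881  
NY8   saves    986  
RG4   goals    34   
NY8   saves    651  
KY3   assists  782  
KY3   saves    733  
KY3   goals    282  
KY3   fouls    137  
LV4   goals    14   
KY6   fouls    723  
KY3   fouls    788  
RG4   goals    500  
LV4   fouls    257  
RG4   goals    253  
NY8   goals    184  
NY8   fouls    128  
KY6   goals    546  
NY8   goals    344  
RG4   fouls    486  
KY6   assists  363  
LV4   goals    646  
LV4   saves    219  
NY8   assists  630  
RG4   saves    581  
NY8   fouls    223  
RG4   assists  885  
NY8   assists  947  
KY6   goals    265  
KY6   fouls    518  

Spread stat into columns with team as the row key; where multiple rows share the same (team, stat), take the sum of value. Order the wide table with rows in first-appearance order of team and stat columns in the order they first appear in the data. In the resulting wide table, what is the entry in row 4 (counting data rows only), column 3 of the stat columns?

With rows in first-appearance order of team, row 4 is team=KY3. stat columns in first-appearance order: assists, saves, fouls, goals; column 3 is fouls.
Long rows with team=KY3, stat=fouls: 307 + 137 + 788 = 1232.

1232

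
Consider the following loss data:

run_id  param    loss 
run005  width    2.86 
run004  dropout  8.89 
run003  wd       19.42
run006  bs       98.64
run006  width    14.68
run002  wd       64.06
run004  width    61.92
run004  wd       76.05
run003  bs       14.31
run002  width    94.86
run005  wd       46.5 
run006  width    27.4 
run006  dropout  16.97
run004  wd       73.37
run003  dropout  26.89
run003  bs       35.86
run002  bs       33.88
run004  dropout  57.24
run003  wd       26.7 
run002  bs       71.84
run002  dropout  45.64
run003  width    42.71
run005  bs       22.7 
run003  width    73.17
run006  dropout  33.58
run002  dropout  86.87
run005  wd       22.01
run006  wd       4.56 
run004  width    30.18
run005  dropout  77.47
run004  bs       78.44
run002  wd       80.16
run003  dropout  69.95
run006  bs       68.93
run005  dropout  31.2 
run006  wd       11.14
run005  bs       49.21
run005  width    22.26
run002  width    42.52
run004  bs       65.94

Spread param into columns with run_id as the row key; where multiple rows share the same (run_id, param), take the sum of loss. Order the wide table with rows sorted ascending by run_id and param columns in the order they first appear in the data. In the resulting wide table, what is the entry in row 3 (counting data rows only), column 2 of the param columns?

66.13

With rows sorted ascending by run_id, row 3 is run_id=run004. param columns in first-appearance order: width, dropout, wd, bs; column 2 is dropout.
Long rows with run_id=run004, param=dropout: 8.89 + 57.24 = 66.13.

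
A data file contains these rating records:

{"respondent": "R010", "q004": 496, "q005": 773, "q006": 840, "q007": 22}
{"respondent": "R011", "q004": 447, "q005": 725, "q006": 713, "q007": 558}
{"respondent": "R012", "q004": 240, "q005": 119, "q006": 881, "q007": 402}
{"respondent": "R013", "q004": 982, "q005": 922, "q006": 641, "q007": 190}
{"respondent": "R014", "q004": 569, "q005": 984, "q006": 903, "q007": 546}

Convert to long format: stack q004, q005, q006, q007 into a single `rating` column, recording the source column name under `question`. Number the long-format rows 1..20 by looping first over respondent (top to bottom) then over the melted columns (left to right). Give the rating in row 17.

569

20 rows total (5 × 4). Row 17: index ⌊(17-1)/4⌋ = 4 into respondent → R014; (17-1) mod 4 = 0 into the melted columns → q004.
So row 17 is (R014, q004, 569); rating = 569.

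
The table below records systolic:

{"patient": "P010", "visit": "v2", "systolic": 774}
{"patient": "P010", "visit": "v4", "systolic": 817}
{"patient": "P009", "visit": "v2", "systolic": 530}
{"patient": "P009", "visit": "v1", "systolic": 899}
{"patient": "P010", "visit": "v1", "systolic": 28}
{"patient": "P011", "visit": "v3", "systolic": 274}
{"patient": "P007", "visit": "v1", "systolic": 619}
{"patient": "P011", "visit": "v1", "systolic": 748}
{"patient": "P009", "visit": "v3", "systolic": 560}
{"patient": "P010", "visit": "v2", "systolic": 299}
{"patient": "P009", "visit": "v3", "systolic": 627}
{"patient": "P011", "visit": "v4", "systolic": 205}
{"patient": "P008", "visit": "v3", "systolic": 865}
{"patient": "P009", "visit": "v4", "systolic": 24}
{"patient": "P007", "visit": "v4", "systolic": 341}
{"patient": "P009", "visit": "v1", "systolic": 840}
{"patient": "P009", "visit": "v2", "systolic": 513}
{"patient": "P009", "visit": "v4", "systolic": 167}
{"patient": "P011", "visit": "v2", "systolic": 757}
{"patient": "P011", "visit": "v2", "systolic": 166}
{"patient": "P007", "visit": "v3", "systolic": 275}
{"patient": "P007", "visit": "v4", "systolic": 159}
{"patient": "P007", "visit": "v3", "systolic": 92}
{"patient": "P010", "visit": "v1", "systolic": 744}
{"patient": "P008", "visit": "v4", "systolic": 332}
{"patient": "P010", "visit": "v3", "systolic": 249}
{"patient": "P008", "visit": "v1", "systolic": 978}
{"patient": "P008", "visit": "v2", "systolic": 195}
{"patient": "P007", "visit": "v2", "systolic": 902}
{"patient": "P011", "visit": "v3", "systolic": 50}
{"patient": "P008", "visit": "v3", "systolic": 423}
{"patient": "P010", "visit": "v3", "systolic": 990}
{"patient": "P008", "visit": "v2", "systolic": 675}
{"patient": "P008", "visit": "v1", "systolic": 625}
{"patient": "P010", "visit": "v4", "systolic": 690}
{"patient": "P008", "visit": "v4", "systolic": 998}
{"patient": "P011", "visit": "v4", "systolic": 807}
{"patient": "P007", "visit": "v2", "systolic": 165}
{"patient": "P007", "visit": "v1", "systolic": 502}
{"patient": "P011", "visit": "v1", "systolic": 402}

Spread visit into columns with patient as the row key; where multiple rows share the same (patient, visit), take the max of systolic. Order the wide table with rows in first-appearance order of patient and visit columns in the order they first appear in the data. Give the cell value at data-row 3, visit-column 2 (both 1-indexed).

807

With rows in first-appearance order of patient, row 3 is patient=P011. visit columns in first-appearance order: v2, v4, v1, v3; column 2 is v4.
Long rows with patient=P011, visit=v4: max(205, 807) = 807.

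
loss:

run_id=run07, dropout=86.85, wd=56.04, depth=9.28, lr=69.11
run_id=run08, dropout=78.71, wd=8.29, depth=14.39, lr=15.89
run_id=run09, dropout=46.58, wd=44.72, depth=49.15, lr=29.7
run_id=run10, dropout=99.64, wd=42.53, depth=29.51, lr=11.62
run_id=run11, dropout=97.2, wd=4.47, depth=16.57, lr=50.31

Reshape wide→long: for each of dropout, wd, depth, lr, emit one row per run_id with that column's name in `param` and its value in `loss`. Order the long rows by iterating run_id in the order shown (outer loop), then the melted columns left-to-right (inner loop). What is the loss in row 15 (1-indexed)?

20 rows total (5 × 4). Row 15: index ⌊(15-1)/4⌋ = 3 into run_id → run10; (15-1) mod 4 = 2 into the melted columns → depth.
So row 15 is (run10, depth, 29.51); loss = 29.51.

29.51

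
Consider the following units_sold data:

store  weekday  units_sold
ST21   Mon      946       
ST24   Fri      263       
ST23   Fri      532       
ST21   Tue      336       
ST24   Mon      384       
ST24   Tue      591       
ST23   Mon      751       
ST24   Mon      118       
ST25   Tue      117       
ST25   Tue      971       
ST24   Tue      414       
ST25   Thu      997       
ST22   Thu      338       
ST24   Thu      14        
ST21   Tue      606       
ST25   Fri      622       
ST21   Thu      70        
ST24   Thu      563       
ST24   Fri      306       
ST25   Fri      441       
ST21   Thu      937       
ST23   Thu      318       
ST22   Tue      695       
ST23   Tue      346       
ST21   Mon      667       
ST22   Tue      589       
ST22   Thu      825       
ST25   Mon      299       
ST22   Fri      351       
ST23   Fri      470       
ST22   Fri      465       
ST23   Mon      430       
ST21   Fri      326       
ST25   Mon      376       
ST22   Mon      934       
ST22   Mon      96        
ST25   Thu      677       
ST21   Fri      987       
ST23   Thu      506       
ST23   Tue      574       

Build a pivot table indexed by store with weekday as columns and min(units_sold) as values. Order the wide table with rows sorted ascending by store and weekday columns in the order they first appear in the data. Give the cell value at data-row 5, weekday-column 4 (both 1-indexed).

With rows sorted ascending by store, row 5 is store=ST25. weekday columns in first-appearance order: Mon, Fri, Tue, Thu; column 4 is Thu.
Long rows with store=ST25, weekday=Thu: min(997, 677) = 677.

677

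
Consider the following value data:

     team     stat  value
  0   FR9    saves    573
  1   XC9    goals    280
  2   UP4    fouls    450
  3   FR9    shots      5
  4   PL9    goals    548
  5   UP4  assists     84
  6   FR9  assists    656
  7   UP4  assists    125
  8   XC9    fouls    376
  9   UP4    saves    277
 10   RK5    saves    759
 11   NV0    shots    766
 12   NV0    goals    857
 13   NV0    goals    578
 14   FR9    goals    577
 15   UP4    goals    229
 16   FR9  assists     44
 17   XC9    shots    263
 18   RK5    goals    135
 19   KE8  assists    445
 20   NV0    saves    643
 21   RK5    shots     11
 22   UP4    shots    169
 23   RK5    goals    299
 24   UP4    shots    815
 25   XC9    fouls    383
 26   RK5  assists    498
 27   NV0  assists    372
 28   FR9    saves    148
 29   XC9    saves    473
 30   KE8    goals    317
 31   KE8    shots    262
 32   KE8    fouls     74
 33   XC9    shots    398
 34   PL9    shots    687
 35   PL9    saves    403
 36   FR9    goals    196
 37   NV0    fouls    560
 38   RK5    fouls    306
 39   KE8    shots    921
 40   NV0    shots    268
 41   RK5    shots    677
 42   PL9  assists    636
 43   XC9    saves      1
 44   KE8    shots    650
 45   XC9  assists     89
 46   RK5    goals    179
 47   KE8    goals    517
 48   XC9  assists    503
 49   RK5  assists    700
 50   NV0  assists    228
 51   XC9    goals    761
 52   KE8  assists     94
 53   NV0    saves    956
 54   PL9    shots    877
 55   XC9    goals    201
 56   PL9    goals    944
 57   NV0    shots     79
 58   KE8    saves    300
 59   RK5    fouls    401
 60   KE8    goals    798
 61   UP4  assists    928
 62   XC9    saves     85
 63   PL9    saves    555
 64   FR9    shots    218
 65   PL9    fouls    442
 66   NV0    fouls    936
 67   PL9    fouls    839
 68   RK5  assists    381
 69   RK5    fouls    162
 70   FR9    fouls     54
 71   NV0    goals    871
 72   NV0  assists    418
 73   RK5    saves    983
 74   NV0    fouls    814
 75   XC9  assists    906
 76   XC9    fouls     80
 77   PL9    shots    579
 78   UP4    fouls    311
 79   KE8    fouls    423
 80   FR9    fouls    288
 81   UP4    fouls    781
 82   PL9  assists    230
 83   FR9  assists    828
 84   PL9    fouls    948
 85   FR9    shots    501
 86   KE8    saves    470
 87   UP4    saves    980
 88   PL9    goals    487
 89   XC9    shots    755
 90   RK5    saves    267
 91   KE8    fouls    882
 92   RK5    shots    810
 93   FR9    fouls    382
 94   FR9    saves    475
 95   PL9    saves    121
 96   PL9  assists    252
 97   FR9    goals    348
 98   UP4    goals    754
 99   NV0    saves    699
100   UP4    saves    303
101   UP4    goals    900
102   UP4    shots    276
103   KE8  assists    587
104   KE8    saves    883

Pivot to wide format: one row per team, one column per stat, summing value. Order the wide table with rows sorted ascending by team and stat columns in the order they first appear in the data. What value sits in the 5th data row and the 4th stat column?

With rows sorted ascending by team, row 5 is team=RK5. stat columns in first-appearance order: saves, goals, fouls, shots, assists; column 4 is shots.
Long rows with team=RK5, stat=shots: 11 + 677 + 810 = 1498.

1498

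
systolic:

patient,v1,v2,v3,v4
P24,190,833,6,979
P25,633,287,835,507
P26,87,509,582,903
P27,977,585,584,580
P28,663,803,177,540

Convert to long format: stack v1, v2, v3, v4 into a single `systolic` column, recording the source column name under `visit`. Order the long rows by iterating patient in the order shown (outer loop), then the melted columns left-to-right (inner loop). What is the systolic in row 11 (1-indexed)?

20 rows total (5 × 4). Row 11: index ⌊(11-1)/4⌋ = 2 into patient → P26; (11-1) mod 4 = 2 into the melted columns → v3.
So row 11 is (P26, v3, 582); systolic = 582.

582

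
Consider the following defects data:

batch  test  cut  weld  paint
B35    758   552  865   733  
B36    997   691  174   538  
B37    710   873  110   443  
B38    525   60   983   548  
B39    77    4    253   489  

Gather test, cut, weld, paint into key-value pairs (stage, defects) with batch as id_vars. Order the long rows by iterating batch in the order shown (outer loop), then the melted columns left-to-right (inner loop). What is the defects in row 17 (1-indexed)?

77

20 rows total (5 × 4). Row 17: index ⌊(17-1)/4⌋ = 4 into batch → B39; (17-1) mod 4 = 0 into the melted columns → test.
So row 17 is (B39, test, 77); defects = 77.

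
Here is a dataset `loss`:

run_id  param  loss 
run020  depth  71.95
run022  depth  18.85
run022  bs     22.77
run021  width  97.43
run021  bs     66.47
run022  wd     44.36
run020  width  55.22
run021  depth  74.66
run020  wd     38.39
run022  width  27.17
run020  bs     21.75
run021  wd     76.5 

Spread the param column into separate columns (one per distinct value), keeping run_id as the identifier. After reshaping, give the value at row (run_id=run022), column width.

27.17

Wide layout: rows indexed by run_id, columns are the 4 distinct param values (depth, bs, width, wd).
Cell (run_id=run022, param=width) draws from the long row where run_id=run022 and param=width, which has loss=27.17.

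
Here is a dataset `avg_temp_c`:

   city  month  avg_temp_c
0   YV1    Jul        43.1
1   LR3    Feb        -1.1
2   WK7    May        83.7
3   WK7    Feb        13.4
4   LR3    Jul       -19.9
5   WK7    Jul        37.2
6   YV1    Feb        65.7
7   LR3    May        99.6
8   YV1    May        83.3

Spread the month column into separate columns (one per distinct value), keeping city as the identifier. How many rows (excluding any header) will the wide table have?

3 distinct city values → 3 rows.

3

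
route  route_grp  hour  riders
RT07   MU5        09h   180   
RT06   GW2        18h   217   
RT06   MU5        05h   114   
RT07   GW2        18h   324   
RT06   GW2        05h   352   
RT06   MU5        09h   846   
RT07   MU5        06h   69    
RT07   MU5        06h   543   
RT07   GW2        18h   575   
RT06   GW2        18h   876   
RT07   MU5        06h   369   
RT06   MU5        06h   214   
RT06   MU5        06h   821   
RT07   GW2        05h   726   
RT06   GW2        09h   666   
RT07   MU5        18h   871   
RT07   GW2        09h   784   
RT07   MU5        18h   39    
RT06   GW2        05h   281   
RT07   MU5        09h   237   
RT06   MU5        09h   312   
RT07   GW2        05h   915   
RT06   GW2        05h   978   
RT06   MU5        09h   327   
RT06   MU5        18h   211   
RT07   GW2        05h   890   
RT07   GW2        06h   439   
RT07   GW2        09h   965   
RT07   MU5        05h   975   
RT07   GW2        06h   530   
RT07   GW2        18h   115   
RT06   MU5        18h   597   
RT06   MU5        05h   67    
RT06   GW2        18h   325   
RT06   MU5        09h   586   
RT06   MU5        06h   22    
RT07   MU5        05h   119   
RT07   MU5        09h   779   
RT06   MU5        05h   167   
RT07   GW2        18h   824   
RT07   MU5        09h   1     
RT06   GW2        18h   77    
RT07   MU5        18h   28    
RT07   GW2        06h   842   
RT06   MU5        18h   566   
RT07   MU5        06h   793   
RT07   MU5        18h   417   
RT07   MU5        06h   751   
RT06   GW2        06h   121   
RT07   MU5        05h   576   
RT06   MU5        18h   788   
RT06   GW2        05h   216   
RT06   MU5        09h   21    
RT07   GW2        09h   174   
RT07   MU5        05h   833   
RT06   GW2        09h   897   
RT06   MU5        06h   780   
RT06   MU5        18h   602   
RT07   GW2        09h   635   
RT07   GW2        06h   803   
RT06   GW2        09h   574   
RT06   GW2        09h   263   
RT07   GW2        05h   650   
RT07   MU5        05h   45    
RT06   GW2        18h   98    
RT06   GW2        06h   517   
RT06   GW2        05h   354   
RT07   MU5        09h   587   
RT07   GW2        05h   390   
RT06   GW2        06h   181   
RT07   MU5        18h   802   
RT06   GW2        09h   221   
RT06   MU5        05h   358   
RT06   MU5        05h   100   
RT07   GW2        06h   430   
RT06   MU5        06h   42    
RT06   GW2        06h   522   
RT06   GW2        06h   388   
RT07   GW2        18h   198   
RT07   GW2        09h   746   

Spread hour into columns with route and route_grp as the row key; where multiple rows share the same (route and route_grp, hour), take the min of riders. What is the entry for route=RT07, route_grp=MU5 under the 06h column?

69

Rows with route=RT07, route_grp=MU5 and hour=06h: riders values are 69, 543, 369, 793, 751.
min(69, 543, 369, 793, 751) = 69.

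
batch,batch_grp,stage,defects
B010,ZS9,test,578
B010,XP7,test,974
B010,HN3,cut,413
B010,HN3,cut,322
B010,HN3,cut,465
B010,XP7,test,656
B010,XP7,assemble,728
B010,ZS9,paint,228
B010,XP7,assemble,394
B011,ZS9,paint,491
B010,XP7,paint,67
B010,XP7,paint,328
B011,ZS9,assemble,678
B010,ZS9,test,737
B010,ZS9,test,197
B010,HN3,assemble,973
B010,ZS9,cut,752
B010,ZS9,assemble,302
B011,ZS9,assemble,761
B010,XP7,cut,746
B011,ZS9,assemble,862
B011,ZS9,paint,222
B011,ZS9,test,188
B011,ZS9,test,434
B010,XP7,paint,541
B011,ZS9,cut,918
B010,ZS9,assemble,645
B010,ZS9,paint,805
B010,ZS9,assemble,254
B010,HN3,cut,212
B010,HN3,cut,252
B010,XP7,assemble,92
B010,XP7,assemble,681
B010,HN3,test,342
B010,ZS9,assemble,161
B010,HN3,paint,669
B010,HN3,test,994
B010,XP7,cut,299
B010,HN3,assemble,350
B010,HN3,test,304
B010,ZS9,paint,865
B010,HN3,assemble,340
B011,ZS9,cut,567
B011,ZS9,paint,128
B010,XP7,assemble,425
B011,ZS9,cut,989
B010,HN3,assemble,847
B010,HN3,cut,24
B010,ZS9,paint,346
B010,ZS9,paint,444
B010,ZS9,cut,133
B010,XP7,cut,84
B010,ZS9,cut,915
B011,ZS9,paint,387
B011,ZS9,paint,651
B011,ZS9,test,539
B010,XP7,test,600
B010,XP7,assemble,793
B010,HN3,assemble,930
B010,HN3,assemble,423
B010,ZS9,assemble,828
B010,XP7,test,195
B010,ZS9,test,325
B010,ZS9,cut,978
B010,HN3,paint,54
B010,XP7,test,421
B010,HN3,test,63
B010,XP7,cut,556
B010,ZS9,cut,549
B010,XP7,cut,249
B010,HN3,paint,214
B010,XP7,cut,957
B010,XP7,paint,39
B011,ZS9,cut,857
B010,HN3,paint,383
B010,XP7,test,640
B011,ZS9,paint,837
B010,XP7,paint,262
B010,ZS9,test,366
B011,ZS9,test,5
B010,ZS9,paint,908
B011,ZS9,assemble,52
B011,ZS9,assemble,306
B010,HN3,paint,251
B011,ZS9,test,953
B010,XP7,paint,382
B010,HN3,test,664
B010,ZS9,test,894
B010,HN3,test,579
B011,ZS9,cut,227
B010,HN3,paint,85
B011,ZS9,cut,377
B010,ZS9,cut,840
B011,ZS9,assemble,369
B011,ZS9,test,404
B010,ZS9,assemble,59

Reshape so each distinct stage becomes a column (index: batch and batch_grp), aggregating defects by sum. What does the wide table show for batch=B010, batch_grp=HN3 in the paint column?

Rows with batch=B010, batch_grp=HN3 and stage=paint: defects values are 669, 54, 214, 383, 251, 85.
669 + 54 + 214 + 383 + 251 + 85 = 1656.

1656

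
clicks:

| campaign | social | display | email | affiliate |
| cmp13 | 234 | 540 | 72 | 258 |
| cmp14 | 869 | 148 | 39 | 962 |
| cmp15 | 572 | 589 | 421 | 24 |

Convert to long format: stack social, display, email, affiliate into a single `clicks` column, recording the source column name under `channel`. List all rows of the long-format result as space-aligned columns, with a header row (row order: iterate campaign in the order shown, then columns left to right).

Each (campaign, column) pair becomes one row: 3 × 4 = 12 rows.
For example, (cmp13, social) → clicks=234.

campaign  channel    clicks
cmp13     social     234   
cmp13     display    540   
cmp13     email      72    
cmp13     affiliate  258   
cmp14     social     869   
cmp14     display    148   
cmp14     email      39    
cmp14     affiliate  962   
cmp15     social     572   
cmp15     display    589   
cmp15     email      421   
cmp15     affiliate  24    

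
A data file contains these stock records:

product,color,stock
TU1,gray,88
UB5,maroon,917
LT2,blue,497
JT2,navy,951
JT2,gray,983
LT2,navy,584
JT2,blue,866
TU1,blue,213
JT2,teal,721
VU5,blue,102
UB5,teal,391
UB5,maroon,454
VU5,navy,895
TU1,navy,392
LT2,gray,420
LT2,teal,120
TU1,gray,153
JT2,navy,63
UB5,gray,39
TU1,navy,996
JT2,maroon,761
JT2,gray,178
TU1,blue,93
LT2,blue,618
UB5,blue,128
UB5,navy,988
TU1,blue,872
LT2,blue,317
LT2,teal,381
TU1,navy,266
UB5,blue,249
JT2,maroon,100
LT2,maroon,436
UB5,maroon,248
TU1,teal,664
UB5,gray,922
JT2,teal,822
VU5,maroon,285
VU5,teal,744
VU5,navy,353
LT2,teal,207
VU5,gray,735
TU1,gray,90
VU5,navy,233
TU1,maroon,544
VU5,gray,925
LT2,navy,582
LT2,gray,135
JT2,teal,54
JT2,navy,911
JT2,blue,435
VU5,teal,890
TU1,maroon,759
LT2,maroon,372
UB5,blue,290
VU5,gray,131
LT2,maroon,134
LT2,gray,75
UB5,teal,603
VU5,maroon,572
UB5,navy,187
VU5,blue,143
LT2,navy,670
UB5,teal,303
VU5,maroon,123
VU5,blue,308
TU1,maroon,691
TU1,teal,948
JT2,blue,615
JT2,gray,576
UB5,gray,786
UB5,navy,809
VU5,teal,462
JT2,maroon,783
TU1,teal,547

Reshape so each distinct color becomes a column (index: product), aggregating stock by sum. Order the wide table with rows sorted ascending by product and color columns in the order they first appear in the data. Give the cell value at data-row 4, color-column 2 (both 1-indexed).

With rows sorted ascending by product, row 4 is product=UB5. color columns in first-appearance order: gray, maroon, blue, navy, teal; column 2 is maroon.
Long rows with product=UB5, color=maroon: 917 + 454 + 248 = 1619.

1619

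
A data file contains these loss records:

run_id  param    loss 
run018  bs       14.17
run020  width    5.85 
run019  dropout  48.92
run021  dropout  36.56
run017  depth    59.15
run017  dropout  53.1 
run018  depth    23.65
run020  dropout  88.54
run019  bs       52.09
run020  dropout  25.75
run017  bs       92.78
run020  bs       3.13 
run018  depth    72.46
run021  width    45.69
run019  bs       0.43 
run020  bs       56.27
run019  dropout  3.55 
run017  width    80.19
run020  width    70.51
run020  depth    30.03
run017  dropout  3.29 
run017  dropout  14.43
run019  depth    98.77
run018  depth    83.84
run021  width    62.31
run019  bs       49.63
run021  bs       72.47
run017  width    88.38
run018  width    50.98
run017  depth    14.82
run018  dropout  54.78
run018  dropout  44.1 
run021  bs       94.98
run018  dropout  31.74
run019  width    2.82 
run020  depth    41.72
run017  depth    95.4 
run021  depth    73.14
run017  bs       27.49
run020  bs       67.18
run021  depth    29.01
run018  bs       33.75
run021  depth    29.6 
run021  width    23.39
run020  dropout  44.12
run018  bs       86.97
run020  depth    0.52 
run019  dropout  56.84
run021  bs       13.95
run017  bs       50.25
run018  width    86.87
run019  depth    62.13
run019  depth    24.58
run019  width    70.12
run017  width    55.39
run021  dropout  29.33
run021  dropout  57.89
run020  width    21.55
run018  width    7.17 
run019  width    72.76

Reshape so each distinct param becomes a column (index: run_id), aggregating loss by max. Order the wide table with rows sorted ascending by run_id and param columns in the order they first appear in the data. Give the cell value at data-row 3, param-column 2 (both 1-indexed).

With rows sorted ascending by run_id, row 3 is run_id=run019. param columns in first-appearance order: bs, width, dropout, depth; column 2 is width.
Long rows with run_id=run019, param=width: max(2.82, 70.12, 72.76) = 72.76.

72.76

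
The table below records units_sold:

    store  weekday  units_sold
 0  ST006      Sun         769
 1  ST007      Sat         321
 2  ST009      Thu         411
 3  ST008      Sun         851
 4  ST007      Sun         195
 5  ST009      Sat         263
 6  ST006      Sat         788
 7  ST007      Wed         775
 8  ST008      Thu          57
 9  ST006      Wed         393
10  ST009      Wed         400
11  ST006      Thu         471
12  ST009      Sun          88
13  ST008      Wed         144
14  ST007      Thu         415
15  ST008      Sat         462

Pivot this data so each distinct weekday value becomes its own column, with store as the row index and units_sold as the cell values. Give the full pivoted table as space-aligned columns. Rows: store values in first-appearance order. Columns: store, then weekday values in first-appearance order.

Columns: store plus the 4 distinct weekday values (Sun, Sat, Thu, Wed).
For example, row ST006 column Sun takes units_sold=769 from the long row (ST006, Sun).

store  Sun  Sat  Thu  Wed
ST006  769  788  471  393
ST007  195  321  415  775
ST009  88   263  411  400
ST008  851  462  57   144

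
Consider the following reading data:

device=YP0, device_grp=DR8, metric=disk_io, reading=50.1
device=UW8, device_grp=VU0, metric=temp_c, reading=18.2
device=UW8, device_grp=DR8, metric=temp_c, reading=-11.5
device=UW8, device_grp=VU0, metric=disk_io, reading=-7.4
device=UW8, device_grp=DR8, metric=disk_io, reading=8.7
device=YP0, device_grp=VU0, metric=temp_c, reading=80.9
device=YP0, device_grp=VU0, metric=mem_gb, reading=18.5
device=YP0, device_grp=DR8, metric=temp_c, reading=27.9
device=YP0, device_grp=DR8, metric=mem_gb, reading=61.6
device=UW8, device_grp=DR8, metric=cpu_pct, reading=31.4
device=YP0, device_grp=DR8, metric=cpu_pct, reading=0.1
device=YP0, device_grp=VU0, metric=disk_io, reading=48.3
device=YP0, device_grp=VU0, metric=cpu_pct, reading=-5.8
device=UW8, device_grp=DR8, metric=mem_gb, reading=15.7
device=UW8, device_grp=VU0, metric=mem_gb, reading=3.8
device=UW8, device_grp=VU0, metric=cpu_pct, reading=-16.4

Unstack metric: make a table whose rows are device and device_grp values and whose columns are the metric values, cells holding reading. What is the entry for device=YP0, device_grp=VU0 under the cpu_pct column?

-5.8

Wide layout: rows indexed by device and device_grp, columns are the 4 distinct metric values (disk_io, temp_c, mem_gb, cpu_pct).
Cell (device=YP0, device_grp=VU0, metric=cpu_pct) draws from the long row where device=YP0, device_grp=VU0 and metric=cpu_pct, which has reading=-5.8.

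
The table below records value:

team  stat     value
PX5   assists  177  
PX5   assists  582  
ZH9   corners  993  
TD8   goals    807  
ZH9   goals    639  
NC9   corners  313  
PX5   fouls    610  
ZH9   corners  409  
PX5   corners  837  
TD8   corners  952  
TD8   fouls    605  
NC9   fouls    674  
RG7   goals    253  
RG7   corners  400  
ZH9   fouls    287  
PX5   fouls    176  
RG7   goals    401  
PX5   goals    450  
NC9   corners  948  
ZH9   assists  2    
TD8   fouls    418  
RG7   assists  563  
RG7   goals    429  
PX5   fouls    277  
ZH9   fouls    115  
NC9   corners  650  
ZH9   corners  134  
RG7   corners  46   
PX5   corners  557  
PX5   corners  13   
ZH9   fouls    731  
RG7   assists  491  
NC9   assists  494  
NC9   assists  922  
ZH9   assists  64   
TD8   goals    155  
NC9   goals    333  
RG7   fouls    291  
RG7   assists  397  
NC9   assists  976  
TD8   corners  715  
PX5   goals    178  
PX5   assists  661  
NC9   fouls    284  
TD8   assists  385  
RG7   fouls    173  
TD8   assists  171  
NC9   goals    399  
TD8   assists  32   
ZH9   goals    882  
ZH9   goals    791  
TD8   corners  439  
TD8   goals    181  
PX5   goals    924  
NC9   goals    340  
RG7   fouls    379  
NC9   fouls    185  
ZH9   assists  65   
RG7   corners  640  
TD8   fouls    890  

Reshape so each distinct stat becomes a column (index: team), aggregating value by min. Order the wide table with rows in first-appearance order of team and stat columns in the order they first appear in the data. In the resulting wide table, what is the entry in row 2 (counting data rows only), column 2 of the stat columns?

With rows in first-appearance order of team, row 2 is team=ZH9. stat columns in first-appearance order: assists, corners, goals, fouls; column 2 is corners.
Long rows with team=ZH9, stat=corners: min(993, 409, 134) = 134.

134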